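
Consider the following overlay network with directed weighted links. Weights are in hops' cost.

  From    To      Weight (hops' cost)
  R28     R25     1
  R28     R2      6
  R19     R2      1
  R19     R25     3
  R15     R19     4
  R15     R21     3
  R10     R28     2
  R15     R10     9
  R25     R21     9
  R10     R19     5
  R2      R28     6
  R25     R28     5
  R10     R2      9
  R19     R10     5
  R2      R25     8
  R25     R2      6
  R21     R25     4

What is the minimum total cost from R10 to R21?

Compare a few routes:
R10–R28–R25–R21: 2+1+9 = 12
R10–R19–R2–R28–R25–R21: 5+1+6+1+9 = 22
R10–R19–R25–R21: 5+3+9 = 17
Cheapest is R10–R28–R25–R21 at 12 hops' cost.

12 hops' cost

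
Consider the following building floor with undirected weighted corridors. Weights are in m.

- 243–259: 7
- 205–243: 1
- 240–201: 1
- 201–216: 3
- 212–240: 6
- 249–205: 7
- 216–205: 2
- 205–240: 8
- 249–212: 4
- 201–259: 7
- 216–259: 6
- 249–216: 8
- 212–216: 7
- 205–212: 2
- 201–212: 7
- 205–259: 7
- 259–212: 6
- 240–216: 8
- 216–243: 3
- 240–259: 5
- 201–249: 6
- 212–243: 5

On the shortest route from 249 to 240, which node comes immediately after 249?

201

Enumerating some paths:
249–212–240: 4+6 = 10
249–216–201–240: 8+3+1 = 12
249–201–240: 6+1 = 7
Cheapest is 249–201–240 at 7 m.
So from 249 the first move is to 201.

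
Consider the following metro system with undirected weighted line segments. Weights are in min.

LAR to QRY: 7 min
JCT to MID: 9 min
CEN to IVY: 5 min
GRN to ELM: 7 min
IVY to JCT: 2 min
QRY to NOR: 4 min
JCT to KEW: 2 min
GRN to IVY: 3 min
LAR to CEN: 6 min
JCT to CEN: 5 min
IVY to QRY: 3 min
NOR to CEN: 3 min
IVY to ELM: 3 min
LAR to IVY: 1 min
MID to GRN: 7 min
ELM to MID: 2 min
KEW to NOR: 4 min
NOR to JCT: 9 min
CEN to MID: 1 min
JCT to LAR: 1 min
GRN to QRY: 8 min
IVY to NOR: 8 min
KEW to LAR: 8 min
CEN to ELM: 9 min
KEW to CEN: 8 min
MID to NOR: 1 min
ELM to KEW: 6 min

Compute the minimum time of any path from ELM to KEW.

6 min

Candidate routes:
ELM–MID–NOR–KEW: 2+1+4 = 7
ELM–IVY–LAR–JCT–KEW: 3+1+1+2 = 7
ELM–IVY–JCT–KEW: 3+2+2 = 7
ELM–KEW: 6 = 6
Cheapest is ELM–KEW at 6 min.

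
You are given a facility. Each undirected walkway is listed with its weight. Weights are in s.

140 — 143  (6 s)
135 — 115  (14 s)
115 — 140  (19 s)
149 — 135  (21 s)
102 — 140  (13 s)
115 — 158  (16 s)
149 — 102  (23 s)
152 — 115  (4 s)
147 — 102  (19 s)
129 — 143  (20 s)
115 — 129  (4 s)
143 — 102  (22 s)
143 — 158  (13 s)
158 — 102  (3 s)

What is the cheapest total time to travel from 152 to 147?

42 s

Shortest distances from 152:
152: 0
115: 4  (via 152)
129: 8  (via 115)
135: 18  (via 115)
158: 20  (via 115)
102: 23  (via 158)
140: 23  (via 115)
143: 28  (via 129)
149: 39  (via 135)
147: 42  (via 102)
Shortest route: 152–115–158–102–147 = 42 s.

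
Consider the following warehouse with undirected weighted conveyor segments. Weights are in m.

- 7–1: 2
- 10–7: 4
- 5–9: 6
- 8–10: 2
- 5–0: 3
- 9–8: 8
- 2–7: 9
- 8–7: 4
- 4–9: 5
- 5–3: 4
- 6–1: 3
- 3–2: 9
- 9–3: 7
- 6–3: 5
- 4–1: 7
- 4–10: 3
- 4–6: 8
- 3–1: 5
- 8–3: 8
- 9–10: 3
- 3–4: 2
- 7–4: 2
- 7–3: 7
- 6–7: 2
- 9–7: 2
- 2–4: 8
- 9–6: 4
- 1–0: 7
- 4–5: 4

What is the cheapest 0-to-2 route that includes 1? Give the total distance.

Best 0 to 1: 0 → 1 costing 7
Best 1 to 2: 1 → 7 → 2 costing 11
Total via 1: 7 + 11 = 18 m.

18 m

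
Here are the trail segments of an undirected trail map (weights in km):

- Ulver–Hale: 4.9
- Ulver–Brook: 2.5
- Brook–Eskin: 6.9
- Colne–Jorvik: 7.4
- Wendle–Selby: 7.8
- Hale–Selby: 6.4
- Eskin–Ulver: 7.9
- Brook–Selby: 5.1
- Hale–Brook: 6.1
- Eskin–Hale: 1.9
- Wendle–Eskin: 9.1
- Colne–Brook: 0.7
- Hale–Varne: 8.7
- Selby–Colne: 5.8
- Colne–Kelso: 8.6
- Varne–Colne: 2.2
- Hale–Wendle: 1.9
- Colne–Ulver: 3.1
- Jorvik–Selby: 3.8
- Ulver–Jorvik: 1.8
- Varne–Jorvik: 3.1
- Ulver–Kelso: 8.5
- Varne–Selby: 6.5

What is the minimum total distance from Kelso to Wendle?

Settle nodes by increasing distance from Kelso:
Kelso: 0
Ulver: 8.5  (via Kelso)
Colne: 8.6  (via Kelso)
Brook: 9.3  (via Colne)
Jorvik: 10.3  (via Ulver)
Varne: 10.8  (via Colne)
Hale: 13.4  (via Ulver)
Selby: 14.1  (via Jorvik)
Eskin: 15.3  (via Hale)
Wendle: 15.3  (via Hale)
Shortest route: Kelso–Ulver–Hale–Wendle = 15.3 km.

15.3 km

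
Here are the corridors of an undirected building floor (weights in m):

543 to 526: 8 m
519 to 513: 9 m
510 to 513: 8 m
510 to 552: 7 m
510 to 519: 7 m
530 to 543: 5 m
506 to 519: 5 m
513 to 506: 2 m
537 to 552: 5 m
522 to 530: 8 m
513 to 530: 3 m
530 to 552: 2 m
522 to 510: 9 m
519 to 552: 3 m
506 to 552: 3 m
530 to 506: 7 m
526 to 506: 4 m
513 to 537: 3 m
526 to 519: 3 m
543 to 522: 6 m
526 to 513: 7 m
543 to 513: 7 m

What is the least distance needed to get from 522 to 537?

14 m

Compare a few routes:
522 - 530 - 513 - 537: 8+3+3 = 14
522 - 530 - 552 - 537: 8+2+5 = 15
The minimum is 14 m via 522 - 530 - 513 - 537.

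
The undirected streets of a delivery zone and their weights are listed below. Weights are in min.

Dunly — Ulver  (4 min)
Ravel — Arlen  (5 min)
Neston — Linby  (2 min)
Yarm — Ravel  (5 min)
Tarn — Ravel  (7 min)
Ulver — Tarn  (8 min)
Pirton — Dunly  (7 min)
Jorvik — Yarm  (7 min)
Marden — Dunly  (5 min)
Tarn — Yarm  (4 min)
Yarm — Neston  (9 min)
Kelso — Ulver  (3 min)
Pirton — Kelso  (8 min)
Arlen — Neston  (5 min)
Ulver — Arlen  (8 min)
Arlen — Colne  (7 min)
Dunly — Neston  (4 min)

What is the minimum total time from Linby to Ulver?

10 min

Settle nodes by increasing distance from Linby:
Linby: 0
Neston: 2  (via Linby)
Dunly: 6  (via Neston)
Arlen: 7  (via Neston)
Ulver: 10  (via Dunly)
Shortest route: Linby → Neston → Dunly → Ulver = 10 min.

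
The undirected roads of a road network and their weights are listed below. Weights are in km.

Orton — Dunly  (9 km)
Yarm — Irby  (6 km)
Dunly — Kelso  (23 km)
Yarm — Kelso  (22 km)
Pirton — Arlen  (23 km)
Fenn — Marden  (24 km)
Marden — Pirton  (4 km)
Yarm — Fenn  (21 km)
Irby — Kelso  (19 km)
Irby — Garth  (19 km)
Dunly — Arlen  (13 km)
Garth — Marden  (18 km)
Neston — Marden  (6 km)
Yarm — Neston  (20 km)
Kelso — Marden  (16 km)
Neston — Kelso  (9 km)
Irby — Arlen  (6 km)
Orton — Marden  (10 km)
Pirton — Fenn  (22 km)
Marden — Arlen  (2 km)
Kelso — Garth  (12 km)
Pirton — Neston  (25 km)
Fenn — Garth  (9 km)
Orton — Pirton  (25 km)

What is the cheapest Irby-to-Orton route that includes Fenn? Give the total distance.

61 km

Shortest Irby→Fenn: Irby–Yarm–Fenn = 27
Best Fenn to Orton: Fenn–Marden–Orton costing 34
Total via Fenn: 27 + 34 = 61 km.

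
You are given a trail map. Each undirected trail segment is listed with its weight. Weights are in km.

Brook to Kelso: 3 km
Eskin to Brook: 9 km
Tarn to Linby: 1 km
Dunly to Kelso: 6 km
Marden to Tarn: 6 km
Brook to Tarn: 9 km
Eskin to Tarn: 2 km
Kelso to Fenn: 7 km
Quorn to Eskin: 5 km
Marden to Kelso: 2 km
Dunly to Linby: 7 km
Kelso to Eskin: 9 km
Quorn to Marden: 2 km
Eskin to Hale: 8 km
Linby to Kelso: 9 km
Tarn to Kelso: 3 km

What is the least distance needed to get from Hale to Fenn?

Compare a few routes:
Hale - Eskin - Kelso - Fenn: 8+9+7 = 24
Hale - Eskin - Tarn - Kelso - Fenn: 8+2+3+7 = 20
Hale - Eskin - Quorn - Marden - Kelso - Fenn: 8+5+2+2+7 = 24
The minimum is 20 km via Hale - Eskin - Tarn - Kelso - Fenn.

20 km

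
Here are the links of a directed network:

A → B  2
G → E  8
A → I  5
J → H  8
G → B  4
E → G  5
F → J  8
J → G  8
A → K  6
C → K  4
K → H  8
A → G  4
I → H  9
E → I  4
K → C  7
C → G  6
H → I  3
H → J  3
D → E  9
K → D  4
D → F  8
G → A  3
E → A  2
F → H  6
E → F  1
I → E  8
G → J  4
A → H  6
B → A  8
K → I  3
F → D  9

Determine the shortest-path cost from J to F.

Candidate routes:
J - G - E - F: 8+8+1 = 17
J - H - I - E - F: 8+3+8+1 = 20
J - G - A - I - E - F: 8+3+5+8+1 = 25
The minimum is 17 via J - G - E - F.

17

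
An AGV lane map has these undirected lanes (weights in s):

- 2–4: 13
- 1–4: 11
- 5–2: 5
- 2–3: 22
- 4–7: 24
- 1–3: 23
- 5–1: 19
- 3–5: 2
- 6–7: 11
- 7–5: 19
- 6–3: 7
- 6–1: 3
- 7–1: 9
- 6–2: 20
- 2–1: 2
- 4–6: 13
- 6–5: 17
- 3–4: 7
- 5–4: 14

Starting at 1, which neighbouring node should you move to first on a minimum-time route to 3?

Candidate routes:
1–4–3: 11+7 = 18
1–2–5–3: 2+5+2 = 9
1–6–3: 3+7 = 10
Cheapest is 1–2–5–3 at 9 s.
So from 1 the first move is to 2.

2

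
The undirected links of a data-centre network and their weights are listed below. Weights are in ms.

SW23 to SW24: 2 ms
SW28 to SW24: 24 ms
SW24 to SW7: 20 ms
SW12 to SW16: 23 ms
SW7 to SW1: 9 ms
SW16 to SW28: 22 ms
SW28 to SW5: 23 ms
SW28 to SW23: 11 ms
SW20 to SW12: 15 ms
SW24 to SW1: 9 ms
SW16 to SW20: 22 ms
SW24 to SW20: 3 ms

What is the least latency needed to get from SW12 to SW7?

Enumerating some paths:
SW12 → SW16 → SW20 → SW24 → SW7: 23+22+3+20 = 68
SW12 → SW16 → SW20 → SW24 → SW1 → SW7: 23+22+3+9+9 = 66
SW12 → SW20 → SW24 → SW7: 15+3+20 = 38
SW12 → SW20 → SW24 → SW1 → SW7: 15+3+9+9 = 36
Cheapest is SW12 → SW20 → SW24 → SW1 → SW7 at 36 ms.

36 ms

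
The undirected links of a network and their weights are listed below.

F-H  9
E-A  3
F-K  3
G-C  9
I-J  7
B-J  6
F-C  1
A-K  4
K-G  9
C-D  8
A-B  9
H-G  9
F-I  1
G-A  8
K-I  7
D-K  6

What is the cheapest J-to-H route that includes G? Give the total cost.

Best J to G: J–I–F–C–G costing 18
Shortest G→H: G–H = 9
Total via G: 18 + 9 = 27.

27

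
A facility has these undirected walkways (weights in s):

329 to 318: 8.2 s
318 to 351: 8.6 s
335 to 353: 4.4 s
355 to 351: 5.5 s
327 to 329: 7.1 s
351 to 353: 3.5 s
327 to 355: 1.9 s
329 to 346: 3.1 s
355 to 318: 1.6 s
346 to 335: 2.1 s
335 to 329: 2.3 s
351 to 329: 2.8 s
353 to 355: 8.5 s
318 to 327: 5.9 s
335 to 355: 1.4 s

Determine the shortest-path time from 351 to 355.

5.5 s

Shortest distances from 351:
351: 0
329: 2.8  (via 351)
353: 3.5  (via 351)
335: 5.1  (via 329)
355: 5.5  (via 351)
Shortest route: 351 → 355 = 5.5 s.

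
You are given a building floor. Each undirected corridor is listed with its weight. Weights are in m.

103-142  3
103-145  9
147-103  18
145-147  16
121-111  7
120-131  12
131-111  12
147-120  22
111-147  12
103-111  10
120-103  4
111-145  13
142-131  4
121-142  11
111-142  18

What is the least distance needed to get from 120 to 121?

18 m

Candidate routes:
120 → 103 → 111 → 121: 4+10+7 = 21
120 → 103 → 142 → 121: 4+3+11 = 18
Cheapest is 120 → 103 → 142 → 121 at 18 m.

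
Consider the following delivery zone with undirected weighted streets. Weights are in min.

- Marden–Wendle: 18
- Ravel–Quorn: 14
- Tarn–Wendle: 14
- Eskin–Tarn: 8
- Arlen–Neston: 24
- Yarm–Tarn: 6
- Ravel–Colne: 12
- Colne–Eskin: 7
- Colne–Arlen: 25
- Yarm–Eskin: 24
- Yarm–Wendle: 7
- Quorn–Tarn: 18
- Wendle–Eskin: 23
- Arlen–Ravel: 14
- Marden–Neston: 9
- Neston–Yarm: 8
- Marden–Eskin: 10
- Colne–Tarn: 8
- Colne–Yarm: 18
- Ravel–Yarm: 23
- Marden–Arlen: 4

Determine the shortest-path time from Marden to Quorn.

32 min

Compare a few routes:
Marden–Eskin–Tarn–Quorn: 10+8+18 = 36
Marden–Neston–Yarm–Tarn–Quorn: 9+8+6+18 = 41
Marden–Arlen–Ravel–Quorn: 4+14+14 = 32
The minimum is 32 min via Marden–Arlen–Ravel–Quorn.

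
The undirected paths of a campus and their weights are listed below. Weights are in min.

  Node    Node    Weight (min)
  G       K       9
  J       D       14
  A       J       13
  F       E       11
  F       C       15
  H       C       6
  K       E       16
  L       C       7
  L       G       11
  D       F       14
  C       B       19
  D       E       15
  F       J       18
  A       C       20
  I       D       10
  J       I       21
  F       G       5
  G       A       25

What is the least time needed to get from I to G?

Candidate routes:
I → D → E → F → G: 10+15+11+5 = 41
I → J → F → G: 21+18+5 = 44
I → D → F → G: 10+14+5 = 29
Cheapest is I → D → F → G at 29 min.

29 min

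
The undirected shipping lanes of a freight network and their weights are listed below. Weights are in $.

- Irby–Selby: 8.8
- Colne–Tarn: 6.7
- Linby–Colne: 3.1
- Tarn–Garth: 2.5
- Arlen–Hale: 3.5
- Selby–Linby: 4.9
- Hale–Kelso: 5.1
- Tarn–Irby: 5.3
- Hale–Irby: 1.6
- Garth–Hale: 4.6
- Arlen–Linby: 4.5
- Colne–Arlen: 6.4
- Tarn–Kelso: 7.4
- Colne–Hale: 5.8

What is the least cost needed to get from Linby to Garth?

Settle nodes by increasing distance from Linby:
Linby: 0
Colne: 3.1  (via Linby)
Arlen: 4.5  (via Linby)
Selby: 4.9  (via Linby)
Hale: 8  (via Arlen)
Irby: 9.6  (via Hale)
Tarn: 9.8  (via Colne)
Garth: 12.3  (via Tarn)
Shortest route: Linby–Colne–Tarn–Garth = $12.3.

$12.3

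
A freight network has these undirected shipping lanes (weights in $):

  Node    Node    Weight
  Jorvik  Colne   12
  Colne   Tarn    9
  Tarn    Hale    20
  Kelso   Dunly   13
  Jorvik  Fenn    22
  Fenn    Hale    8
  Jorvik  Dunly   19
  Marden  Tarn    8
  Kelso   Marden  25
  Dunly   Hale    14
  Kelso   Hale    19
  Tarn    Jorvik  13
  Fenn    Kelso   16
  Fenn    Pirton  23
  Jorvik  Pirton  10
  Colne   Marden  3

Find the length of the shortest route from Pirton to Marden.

$25

Candidate routes:
Pirton - Jorvik - Tarn - Colne - Marden: 10+13+9+3 = 35
Pirton - Jorvik - Colne - Marden: 10+12+3 = 25
Pirton - Jorvik - Tarn - Marden: 10+13+8 = 31
Pirton - Jorvik - Colne - Tarn - Marden: 10+12+9+8 = 39
Cheapest is Pirton - Jorvik - Colne - Marden at $25.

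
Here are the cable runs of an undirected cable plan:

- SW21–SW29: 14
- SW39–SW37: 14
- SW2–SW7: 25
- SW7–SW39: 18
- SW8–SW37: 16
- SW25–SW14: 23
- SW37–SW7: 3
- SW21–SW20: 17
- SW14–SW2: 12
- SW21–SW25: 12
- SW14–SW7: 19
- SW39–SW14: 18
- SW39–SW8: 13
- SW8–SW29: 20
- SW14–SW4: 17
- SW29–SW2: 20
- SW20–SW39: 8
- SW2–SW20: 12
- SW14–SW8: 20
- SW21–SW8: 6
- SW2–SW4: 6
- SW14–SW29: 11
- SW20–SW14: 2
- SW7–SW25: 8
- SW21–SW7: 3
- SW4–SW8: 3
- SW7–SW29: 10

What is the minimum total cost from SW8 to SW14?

20

Settle nodes by increasing distance from SW8:
SW8: 0
SW4: 3  (via SW8)
SW21: 6  (via SW8)
SW7: 9  (via SW21)
SW2: 9  (via SW4)
SW37: 12  (via SW7)
SW39: 13  (via SW8)
SW25: 17  (via SW7)
SW29: 19  (via SW7)
SW14: 20  (via SW8)
Shortest route: SW8–SW14 = 20.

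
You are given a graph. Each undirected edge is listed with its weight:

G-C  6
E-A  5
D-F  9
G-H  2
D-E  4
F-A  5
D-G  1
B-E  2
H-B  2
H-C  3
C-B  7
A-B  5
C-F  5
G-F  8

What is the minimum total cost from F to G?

8

Compare a few routes:
F - G: 8 = 8
F - C - H - G: 5+3+2 = 10
F - D - G: 9+1 = 10
The minimum is 8 via F - G.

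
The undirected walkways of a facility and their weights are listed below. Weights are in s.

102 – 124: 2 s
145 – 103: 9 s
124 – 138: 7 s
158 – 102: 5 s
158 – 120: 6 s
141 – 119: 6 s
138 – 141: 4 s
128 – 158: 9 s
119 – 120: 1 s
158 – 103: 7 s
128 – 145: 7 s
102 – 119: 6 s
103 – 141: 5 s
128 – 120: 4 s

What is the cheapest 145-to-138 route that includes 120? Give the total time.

Shortest 145→120: 145–128–120 = 11
Shortest 120→138: 120–119–141–138 = 11
Total via 120: 11 + 11 = 22 s.

22 s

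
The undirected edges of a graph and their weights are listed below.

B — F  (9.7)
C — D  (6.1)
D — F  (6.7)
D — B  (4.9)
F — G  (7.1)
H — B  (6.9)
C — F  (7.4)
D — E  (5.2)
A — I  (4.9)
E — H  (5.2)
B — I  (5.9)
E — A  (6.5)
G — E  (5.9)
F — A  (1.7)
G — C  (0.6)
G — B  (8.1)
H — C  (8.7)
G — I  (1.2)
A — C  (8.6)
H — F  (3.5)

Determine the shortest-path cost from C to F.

7.4

Running Dijkstra from C:
C: 0
G: 0.6  (via C)
I: 1.8  (via G)
D: 6.1  (via C)
E: 6.5  (via G)
A: 6.7  (via I)
F: 7.4  (via C)
Shortest route: C → F = 7.4.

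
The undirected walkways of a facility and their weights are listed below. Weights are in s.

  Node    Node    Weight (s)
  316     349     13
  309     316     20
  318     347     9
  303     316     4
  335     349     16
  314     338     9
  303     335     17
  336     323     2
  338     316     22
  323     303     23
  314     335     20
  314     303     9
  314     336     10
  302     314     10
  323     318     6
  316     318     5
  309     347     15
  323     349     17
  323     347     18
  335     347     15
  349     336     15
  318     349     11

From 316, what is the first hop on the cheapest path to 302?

303

Enumerating some paths:
316 - 318 - 323 - 336 - 314 - 302: 5+6+2+10+10 = 33
316 - 303 - 314 - 302: 4+9+10 = 23
The minimum is 23 s via 316 - 303 - 314 - 302.
So from 316 the first move is to 303.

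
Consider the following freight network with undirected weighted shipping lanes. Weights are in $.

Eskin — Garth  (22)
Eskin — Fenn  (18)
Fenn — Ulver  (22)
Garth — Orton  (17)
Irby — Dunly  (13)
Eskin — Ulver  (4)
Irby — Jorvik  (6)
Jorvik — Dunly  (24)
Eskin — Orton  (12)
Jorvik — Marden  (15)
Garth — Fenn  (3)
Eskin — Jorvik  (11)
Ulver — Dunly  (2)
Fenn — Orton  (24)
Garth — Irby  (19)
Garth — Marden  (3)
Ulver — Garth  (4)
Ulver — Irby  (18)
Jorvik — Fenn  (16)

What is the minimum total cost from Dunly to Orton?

$18

Settle nodes by increasing distance from Dunly:
Dunly: 0
Ulver: 2  (via Dunly)
Garth: 6  (via Ulver)
Eskin: 6  (via Ulver)
Fenn: 9  (via Garth)
Marden: 9  (via Garth)
Irby: 13  (via Dunly)
Jorvik: 17  (via Eskin)
Orton: 18  (via Eskin)
Shortest route: Dunly → Ulver → Eskin → Orton = $18.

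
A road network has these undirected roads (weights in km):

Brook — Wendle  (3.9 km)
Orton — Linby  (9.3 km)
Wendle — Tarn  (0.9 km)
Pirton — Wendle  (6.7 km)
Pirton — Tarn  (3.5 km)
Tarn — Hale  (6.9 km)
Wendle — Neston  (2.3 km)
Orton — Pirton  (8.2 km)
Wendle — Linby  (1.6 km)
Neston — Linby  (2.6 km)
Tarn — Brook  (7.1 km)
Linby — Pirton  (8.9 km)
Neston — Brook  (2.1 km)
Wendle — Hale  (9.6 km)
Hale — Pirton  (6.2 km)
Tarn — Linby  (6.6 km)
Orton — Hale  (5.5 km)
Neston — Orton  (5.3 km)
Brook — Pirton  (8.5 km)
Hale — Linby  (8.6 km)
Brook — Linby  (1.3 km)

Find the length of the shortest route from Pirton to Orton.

Candidate routes:
Pirton → Tarn → Wendle → Linby → Neston → Orton: 3.5+0.9+1.6+2.6+5.3 = 13.9
Pirton → Tarn → Wendle → Neston → Orton: 3.5+0.9+2.3+5.3 = 12
Pirton → Orton: 8.2 = 8.2
Pirton → Hale → Orton: 6.2+5.5 = 11.7
Cheapest is Pirton → Orton at 8.2 km.

8.2 km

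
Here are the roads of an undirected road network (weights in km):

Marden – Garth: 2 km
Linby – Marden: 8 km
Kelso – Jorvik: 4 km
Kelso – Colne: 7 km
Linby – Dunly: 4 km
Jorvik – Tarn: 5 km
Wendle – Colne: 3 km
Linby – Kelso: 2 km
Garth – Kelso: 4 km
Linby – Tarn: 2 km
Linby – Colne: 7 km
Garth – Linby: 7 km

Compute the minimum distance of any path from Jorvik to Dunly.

10 km

Running Dijkstra from Jorvik:
Jorvik: 0
Kelso: 4  (via Jorvik)
Tarn: 5  (via Jorvik)
Linby: 6  (via Kelso)
Garth: 8  (via Kelso)
Dunly: 10  (via Linby)
Shortest route: Jorvik → Kelso → Linby → Dunly = 10 km.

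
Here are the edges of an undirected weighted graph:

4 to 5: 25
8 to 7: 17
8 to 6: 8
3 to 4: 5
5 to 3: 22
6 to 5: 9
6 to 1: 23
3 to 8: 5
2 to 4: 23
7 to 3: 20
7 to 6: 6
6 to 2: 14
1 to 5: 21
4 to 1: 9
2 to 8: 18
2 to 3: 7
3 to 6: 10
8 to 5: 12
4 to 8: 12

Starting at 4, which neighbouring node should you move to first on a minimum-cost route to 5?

3

Candidate routes:
4 - 8 - 5: 12+12 = 24
4 - 3 - 8 - 5: 5+5+12 = 22
4 - 3 - 6 - 5: 5+10+9 = 24
Cheapest is 4 - 3 - 8 - 5 at 22.
So from 4 the first move is to 3.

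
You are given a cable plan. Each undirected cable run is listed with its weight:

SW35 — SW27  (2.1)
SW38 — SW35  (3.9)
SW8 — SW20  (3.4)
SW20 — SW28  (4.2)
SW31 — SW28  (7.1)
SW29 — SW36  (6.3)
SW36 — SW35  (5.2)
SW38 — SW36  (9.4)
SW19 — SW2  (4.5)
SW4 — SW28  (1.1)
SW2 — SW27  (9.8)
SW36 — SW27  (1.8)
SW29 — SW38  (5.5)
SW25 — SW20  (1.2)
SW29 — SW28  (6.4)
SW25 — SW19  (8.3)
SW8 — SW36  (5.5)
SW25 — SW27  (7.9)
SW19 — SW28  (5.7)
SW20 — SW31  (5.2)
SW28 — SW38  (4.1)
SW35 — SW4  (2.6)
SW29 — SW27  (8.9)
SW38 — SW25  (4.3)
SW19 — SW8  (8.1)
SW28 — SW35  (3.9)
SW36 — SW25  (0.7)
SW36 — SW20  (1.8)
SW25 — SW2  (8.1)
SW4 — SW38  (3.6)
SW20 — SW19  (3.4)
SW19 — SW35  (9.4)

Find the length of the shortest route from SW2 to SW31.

Running Dijkstra from SW2:
SW2: 0
SW19: 4.5  (via SW2)
SW20: 7.9  (via SW19)
SW25: 8.1  (via SW2)
SW36: 8.8  (via SW25)
SW27: 9.8  (via SW2)
SW28: 10.2  (via SW19)
SW8: 11.3  (via SW20)
SW4: 11.3  (via SW28)
SW35: 11.9  (via SW27)
SW38: 12.4  (via SW25)
SW31: 13.1  (via SW20)
Shortest route: SW2–SW19–SW20–SW31 = 13.1.

13.1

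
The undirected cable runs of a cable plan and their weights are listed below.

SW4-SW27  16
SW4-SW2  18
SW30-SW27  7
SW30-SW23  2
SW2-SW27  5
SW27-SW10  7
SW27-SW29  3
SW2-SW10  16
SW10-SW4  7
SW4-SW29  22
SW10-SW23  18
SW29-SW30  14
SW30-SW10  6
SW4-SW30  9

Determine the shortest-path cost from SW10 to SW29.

10

Shortest distances from SW10:
SW10: 0
SW30: 6  (via SW10)
SW27: 7  (via SW10)
SW4: 7  (via SW10)
SW23: 8  (via SW30)
SW29: 10  (via SW27)
Shortest route: SW10–SW27–SW29 = 10.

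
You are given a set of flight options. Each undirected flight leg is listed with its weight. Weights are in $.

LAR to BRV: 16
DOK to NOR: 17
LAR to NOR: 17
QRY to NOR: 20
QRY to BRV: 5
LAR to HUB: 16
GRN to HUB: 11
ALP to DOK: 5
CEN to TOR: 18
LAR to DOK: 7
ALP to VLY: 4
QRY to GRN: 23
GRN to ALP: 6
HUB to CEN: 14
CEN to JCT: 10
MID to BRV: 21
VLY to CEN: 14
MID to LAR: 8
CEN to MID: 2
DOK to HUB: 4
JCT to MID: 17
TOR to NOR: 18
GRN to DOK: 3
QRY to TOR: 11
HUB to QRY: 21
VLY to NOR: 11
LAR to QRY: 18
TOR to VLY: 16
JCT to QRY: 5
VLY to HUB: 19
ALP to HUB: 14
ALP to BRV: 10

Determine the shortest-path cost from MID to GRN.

Enumerating some paths:
MID - CEN - HUB - DOK - GRN: 2+14+4+3 = 23
MID - CEN - VLY - ALP - GRN: 2+14+4+6 = 26
MID - LAR - DOK - GRN: 8+7+3 = 18
The minimum is $18 via MID - LAR - DOK - GRN.

$18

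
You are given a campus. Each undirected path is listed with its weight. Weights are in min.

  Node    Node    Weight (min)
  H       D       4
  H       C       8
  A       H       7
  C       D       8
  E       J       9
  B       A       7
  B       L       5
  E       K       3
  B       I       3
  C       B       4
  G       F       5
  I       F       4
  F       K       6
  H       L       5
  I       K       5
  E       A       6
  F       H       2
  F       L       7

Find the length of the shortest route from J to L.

25 min

Running Dijkstra from J:
J: 0
E: 9  (via J)
K: 12  (via E)
A: 15  (via E)
I: 17  (via K)
F: 18  (via K)
B: 20  (via I)
H: 20  (via F)
G: 23  (via F)
C: 24  (via B)
D: 24  (via H)
L: 25  (via F)
Shortest route: J → E → K → F → L = 25 min.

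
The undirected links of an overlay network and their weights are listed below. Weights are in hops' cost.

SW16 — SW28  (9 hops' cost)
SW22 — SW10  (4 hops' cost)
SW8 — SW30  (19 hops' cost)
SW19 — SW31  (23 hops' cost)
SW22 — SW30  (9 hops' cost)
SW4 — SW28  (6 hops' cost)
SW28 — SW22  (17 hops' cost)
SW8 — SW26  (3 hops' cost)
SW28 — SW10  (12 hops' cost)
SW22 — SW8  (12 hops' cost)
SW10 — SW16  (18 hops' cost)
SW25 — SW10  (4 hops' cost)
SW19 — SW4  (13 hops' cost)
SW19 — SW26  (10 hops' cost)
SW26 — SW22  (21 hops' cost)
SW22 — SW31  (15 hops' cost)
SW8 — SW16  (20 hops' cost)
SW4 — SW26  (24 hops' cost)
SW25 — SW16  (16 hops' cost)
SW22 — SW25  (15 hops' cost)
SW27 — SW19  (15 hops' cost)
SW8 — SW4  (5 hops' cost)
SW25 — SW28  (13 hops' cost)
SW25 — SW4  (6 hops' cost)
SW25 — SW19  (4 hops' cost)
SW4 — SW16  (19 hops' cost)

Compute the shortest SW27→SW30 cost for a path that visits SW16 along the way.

Best SW27 to SW16: SW27 → SW19 → SW25 → SW16 costing 35
Shortest SW16→SW30: SW16 → SW10 → SW22 → SW30 = 31
Total via SW16: 35 + 31 = 66 hops' cost.

66 hops' cost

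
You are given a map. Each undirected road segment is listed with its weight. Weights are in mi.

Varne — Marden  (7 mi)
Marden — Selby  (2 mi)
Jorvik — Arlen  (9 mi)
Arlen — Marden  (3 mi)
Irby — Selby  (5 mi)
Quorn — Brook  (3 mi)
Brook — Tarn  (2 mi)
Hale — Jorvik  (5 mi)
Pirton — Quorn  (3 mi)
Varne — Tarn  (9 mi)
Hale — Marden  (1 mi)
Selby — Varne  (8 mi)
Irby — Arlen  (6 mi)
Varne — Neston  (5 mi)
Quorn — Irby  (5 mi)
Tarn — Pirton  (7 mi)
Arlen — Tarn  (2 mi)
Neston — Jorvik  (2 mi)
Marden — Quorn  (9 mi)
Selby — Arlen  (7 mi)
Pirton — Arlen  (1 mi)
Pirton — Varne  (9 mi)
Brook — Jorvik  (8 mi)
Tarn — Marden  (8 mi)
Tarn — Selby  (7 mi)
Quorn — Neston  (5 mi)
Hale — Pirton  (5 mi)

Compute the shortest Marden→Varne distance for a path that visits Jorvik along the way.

13 mi

Shortest Marden→Jorvik: Marden → Hale → Jorvik = 6
Best Jorvik to Varne: Jorvik → Neston → Varne costing 7
Total via Jorvik: 6 + 7 = 13 mi.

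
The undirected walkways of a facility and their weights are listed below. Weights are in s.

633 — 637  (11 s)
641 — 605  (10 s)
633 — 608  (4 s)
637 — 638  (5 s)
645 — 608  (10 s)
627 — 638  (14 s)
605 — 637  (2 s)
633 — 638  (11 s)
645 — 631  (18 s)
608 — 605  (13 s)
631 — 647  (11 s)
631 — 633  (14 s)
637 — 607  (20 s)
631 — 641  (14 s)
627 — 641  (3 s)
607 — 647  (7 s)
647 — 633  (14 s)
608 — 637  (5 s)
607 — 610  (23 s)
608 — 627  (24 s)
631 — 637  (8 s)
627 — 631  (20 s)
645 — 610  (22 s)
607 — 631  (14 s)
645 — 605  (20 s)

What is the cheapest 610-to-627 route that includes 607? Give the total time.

54 s

Best 610 to 607: 610 → 607 costing 23
Shortest 607→627: 607 → 631 → 641 → 627 = 31
Total via 607: 23 + 31 = 54 s.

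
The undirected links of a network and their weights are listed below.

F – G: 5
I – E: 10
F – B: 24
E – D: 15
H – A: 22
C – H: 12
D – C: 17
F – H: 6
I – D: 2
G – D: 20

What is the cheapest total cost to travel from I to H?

Settle nodes by increasing distance from I:
I: 0
D: 2  (via I)
E: 10  (via I)
C: 19  (via D)
G: 22  (via D)
F: 27  (via G)
H: 31  (via C)
Shortest route: I–D–C–H = 31.

31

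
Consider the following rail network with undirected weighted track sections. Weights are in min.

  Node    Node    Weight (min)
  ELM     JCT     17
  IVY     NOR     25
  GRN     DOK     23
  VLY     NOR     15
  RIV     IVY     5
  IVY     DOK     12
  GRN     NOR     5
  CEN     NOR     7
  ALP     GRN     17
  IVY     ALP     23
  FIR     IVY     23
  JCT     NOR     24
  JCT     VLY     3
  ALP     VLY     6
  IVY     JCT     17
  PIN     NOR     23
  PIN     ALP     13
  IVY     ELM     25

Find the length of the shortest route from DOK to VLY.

32 min

Enumerating some paths:
DOK–IVY–JCT–VLY: 12+17+3 = 32
DOK–IVY–ALP–VLY: 12+23+6 = 41
DOK–GRN–NOR–VLY: 23+5+15 = 43
DOK–GRN–ALP–VLY: 23+17+6 = 46
The minimum is 32 min via DOK–IVY–JCT–VLY.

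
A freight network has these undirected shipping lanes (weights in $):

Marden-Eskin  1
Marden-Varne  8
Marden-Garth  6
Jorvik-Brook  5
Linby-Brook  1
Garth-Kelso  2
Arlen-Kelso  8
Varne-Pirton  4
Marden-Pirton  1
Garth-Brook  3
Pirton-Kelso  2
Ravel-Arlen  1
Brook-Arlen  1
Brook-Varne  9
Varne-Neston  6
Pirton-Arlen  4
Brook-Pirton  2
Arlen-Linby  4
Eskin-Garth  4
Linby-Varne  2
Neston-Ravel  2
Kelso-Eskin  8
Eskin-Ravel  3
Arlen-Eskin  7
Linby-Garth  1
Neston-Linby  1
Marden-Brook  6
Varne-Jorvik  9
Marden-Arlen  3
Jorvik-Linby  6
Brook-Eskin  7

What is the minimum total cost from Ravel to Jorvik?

$7

Settle nodes by increasing distance from Ravel:
Ravel: 0
Arlen: 1  (via Ravel)
Neston: 2  (via Ravel)
Brook: 2  (via Arlen)
Eskin: 3  (via Ravel)
Linby: 3  (via Neston)
Marden: 4  (via Arlen)
Garth: 4  (via Linby)
Pirton: 4  (via Brook)
Varne: 5  (via Linby)
Kelso: 6  (via Garth)
Jorvik: 7  (via Brook)
Shortest route: Ravel–Arlen–Brook–Jorvik = $7.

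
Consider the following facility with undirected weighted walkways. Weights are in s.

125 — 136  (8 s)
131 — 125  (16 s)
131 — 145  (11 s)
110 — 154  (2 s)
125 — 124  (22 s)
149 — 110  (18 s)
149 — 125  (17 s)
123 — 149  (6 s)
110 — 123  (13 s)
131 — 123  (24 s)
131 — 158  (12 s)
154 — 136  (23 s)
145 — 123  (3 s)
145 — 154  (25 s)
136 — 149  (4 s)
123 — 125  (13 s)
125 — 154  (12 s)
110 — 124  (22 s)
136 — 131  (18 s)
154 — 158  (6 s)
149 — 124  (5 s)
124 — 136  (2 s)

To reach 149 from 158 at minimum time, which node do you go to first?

Candidate routes:
158–154–110–123–149: 6+2+13+6 = 27
158–154–125–136–149: 6+12+8+4 = 30
158–154–110–149: 6+2+18 = 26
Cheapest is 158–154–110–149 at 26 s.
So from 158 the first move is to 154.

154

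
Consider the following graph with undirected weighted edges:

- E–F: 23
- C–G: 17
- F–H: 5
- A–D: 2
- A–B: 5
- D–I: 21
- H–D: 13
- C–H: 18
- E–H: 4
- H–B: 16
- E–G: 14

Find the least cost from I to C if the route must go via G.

Best I to G: I → D → H → E → G costing 52
Best G to C: G → C costing 17
Total via G: 52 + 17 = 69.

69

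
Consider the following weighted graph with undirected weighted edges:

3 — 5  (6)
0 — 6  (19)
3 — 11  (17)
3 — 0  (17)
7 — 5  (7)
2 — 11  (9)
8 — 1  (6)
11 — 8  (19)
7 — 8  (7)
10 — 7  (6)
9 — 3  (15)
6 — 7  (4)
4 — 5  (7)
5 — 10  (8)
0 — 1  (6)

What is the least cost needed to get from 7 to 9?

28

Candidate routes:
7 → 10 → 5 → 3 → 9: 6+8+6+15 = 35
7 → 5 → 3 → 9: 7+6+15 = 28
Cheapest is 7 → 5 → 3 → 9 at 28.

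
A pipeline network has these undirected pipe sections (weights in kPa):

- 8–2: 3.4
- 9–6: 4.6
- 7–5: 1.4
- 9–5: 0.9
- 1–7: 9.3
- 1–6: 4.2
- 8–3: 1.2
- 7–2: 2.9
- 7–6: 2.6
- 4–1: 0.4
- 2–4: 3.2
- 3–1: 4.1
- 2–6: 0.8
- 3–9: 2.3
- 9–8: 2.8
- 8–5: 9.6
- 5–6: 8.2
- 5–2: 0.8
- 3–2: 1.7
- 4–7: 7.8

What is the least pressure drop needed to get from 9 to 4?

4.9 kPa

Compare a few routes:
9–3–2–4: 2.3+1.7+3.2 = 7.2
9–5–2–4: 0.9+0.8+3.2 = 4.9
9–3–1–4: 2.3+4.1+0.4 = 6.8
9–5–2–6–1–4: 0.9+0.8+0.8+4.2+0.4 = 7.1
The minimum is 4.9 kPa via 9–5–2–4.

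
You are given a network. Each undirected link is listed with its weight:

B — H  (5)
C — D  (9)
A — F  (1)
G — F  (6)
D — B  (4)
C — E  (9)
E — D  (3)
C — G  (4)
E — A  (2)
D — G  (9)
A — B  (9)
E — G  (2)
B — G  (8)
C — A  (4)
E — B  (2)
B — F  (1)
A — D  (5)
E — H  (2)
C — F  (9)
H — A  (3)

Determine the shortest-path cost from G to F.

5

Enumerating some paths:
G - E - A - F: 2+2+1 = 5
G - F: 6 = 6
G - E - H - A - F: 2+2+3+1 = 8
G - C - A - F: 4+4+1 = 9
The minimum is 5 via G - E - A - F.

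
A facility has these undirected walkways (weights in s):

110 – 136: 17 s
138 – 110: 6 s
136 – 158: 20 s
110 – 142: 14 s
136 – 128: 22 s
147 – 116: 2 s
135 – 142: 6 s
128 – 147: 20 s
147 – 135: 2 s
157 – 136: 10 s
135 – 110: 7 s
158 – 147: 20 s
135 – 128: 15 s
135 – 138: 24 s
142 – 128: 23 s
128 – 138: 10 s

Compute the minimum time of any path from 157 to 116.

Candidate routes:
157 - 136 - 110 - 142 - 135 - 147 - 116: 10+17+14+6+2+2 = 51
157 - 136 - 110 - 135 - 147 - 116: 10+17+7+2+2 = 38
Cheapest is 157 - 136 - 110 - 135 - 147 - 116 at 38 s.

38 s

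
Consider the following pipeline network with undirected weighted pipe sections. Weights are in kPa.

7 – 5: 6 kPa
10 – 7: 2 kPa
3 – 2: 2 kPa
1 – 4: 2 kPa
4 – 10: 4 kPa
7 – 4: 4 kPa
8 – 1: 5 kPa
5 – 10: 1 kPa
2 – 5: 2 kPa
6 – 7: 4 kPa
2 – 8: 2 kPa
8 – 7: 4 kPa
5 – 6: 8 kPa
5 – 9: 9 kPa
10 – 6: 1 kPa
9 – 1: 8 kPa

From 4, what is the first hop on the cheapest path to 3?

Compare a few routes:
4 → 7 → 10 → 5 → 2 → 3: 4+2+1+2+2 = 11
4 → 1 → 8 → 2 → 3: 2+5+2+2 = 11
4 → 10 → 5 → 2 → 3: 4+1+2+2 = 9
Cheapest is 4 → 10 → 5 → 2 → 3 at 9 kPa.
So from 4 the first move is to 10.

10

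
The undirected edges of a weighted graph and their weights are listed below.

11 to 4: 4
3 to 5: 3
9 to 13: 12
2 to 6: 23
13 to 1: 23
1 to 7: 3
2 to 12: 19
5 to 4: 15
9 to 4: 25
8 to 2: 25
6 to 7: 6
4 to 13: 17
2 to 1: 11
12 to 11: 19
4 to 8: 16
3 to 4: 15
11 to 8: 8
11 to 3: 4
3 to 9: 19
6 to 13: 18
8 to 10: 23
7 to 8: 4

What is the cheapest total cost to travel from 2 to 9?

Running Dijkstra from 2:
2: 0
1: 11  (via 2)
7: 14  (via 1)
8: 18  (via 7)
12: 19  (via 2)
6: 20  (via 7)
11: 26  (via 8)
3: 30  (via 11)
4: 30  (via 11)
5: 33  (via 3)
13: 34  (via 1)
10: 41  (via 8)
9: 46  (via 13)
Shortest route: 2 → 1 → 13 → 9 = 46.

46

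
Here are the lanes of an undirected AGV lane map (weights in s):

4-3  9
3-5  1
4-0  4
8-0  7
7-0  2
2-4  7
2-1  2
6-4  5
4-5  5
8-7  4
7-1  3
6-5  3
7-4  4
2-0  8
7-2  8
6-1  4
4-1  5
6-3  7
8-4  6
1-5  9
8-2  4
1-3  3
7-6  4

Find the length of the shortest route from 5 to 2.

6 s

Enumerating some paths:
5–3–1–2: 1+3+2 = 6
5–6–7–1–2: 3+4+3+2 = 12
5–1–2: 9+2 = 11
5–6–1–2: 3+4+2 = 9
The minimum is 6 s via 5–3–1–2.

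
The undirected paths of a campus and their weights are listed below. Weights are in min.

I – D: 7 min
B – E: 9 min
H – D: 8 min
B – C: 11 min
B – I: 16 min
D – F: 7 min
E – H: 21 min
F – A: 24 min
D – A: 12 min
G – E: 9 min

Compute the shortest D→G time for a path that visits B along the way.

41 min

Shortest D→B: D → I → B = 23
Shortest B→G: B → E → G = 18
Total via B: 23 + 18 = 41 min.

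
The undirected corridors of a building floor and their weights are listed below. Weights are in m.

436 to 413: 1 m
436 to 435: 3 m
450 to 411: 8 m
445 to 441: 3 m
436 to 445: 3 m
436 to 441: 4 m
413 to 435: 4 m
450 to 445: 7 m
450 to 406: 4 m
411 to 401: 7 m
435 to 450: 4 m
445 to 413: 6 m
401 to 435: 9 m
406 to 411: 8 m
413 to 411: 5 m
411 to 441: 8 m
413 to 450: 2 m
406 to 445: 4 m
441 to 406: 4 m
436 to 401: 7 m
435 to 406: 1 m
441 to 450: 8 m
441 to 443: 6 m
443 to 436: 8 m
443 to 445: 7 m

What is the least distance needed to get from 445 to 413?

Settle nodes by increasing distance from 445:
445: 0
436: 3  (via 445)
441: 3  (via 445)
413: 4  (via 436)
Shortest route: 445 → 436 → 413 = 4 m.

4 m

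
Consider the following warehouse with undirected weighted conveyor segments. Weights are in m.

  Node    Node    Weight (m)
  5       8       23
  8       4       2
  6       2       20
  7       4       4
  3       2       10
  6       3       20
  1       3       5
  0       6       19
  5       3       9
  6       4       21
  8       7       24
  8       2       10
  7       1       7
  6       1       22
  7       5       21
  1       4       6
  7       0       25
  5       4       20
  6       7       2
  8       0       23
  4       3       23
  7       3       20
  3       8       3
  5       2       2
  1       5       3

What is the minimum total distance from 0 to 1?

28 m

Shortest distances from 0:
0: 0
6: 19  (via 0)
7: 21  (via 6)
8: 23  (via 0)
4: 25  (via 7)
3: 26  (via 8)
1: 28  (via 7)
Shortest route: 0–6–7–1 = 28 m.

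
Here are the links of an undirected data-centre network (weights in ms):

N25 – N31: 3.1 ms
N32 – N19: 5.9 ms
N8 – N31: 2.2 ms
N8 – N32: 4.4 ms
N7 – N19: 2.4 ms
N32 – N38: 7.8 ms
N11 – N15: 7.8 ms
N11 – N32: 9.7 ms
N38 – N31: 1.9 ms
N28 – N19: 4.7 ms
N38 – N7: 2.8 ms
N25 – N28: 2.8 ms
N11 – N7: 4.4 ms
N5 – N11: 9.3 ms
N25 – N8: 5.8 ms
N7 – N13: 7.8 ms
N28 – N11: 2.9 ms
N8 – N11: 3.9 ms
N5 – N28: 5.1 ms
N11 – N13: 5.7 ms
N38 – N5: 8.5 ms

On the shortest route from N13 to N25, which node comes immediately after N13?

Enumerating some paths:
N13 - N11 - N8 - N31 - N25: 5.7+3.9+2.2+3.1 = 14.9
N13 - N11 - N28 - N25: 5.7+2.9+2.8 = 11.4
The minimum is 11.4 ms via N13 - N11 - N28 - N25.
So from N13 the first move is to N11.

N11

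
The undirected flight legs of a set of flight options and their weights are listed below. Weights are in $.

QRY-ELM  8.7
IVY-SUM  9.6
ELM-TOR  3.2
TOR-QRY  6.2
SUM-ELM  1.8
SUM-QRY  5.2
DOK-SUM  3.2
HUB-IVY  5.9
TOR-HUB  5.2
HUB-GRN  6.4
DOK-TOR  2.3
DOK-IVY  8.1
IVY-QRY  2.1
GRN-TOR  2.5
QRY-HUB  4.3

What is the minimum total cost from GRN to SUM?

Shortest distances from GRN:
GRN: 0
TOR: 2.5  (via GRN)
DOK: 4.8  (via TOR)
ELM: 5.7  (via TOR)
HUB: 6.4  (via GRN)
SUM: 7.5  (via ELM)
Shortest route: GRN–TOR–ELM–SUM = $7.5.

$7.5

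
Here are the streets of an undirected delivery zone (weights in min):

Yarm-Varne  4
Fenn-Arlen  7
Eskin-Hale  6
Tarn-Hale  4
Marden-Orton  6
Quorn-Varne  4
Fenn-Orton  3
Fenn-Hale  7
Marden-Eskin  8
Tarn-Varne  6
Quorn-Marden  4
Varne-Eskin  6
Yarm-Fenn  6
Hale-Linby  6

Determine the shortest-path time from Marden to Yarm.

12 min

Compare a few routes:
Marden - Orton - Fenn - Yarm: 6+3+6 = 15
Marden - Quorn - Varne - Yarm: 4+4+4 = 12
Cheapest is Marden - Quorn - Varne - Yarm at 12 min.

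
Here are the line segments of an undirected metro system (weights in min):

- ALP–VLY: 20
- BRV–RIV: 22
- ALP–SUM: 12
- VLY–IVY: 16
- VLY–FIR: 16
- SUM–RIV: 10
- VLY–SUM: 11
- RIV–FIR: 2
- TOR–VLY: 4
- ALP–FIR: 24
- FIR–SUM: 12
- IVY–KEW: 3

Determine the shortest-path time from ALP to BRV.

Compare a few routes:
ALP - VLY - FIR - RIV - BRV: 20+16+2+22 = 60
ALP - SUM - RIV - BRV: 12+10+22 = 44
ALP - SUM - FIR - RIV - BRV: 12+12+2+22 = 48
ALP - FIR - RIV - BRV: 24+2+22 = 48
The minimum is 44 min via ALP - SUM - RIV - BRV.

44 min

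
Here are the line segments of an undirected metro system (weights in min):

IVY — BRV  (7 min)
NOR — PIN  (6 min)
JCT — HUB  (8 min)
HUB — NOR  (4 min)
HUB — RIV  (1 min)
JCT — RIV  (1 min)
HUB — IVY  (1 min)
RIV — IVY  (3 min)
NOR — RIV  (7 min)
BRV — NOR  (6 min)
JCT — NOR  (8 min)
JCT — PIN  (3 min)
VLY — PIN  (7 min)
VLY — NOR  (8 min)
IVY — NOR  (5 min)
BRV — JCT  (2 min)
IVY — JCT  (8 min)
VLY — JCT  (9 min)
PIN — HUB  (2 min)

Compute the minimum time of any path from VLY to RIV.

Compare a few routes:
VLY - PIN - HUB - IVY - RIV: 7+2+1+3 = 13
VLY - NOR - HUB - RIV: 8+4+1 = 13
VLY - PIN - HUB - RIV: 7+2+1 = 10
VLY - PIN - JCT - RIV: 7+3+1 = 11
Cheapest is VLY - PIN - HUB - RIV at 10 min.

10 min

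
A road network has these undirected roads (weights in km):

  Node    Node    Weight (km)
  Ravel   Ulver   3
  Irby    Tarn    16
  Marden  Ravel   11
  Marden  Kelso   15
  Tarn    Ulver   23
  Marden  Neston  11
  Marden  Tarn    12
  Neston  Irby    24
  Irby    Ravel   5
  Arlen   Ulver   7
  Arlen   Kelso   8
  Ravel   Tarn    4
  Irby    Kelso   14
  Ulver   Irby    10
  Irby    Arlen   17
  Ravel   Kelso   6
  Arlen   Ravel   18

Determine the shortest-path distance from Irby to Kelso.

11 km

Settle nodes by increasing distance from Irby:
Irby: 0
Ravel: 5  (via Irby)
Ulver: 8  (via Ravel)
Tarn: 9  (via Ravel)
Kelso: 11  (via Ravel)
Shortest route: Irby → Ravel → Kelso = 11 km.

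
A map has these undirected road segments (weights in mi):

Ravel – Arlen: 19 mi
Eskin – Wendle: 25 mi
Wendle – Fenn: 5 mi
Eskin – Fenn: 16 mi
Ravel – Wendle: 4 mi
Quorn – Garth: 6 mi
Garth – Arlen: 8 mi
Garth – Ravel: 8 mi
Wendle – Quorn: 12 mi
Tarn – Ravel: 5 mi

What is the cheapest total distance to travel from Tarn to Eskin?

30 mi

Enumerating some paths:
Tarn → Ravel → Wendle → Eskin: 5+4+25 = 34
Tarn → Ravel → Wendle → Fenn → Eskin: 5+4+5+16 = 30
Tarn → Ravel → Garth → Quorn → Wendle → Fenn → Eskin: 5+8+6+12+5+16 = 52
The minimum is 30 mi via Tarn → Ravel → Wendle → Fenn → Eskin.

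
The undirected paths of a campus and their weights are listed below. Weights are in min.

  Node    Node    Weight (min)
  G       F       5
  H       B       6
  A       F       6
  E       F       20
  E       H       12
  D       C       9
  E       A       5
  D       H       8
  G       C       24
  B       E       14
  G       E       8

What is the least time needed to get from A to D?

25 min

Compare a few routes:
A–E–H–D: 5+12+8 = 25
A–E–B–H–D: 5+14+6+8 = 33
Cheapest is A–E–H–D at 25 min.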